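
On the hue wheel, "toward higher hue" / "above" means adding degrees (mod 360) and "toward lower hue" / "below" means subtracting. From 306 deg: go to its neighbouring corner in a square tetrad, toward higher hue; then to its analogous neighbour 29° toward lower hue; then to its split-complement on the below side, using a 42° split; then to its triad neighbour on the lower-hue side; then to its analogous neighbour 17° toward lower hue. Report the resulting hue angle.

8°

306 + 90 = 396 → 396 − 360 = 36°   (square ↑)
36 − 29 = 7°   (analog 29° ↓)
7 + 138 = 145°   (split-comp 42° ↓)
145 − 120 = 25°   (triadic ↓)
25 − 17 = 8°   (analog 17° ↓)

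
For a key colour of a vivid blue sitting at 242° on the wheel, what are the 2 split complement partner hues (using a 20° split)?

Split-complementary hues sit 20° either side of the complement.
Complement of 242°: 242 + 180 = 422 → 422 − 360 = 62°
62 − 20 = 42°
62 + 20 = 82°

42° and 82°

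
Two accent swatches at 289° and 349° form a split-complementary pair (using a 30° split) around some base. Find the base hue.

139°

The accents sit 30° either side of the complement, so the complement is their short-arc midpoint on the wheel.
Short-arc midpoint of 289° and 349°: 319°.
Base is 180° from the complement: 319 − 180 = 139°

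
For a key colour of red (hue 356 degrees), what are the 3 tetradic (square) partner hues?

A square tetradic scheme places four hues every 90°.
356 + 90 = 446 → 446 − 360 = 86°
356 + 180 = 536 → 536 − 360 = 176°
356 + 270 = 626 → 626 − 360 = 266°

86°, 176° and 266°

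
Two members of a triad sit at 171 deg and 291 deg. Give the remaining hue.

A triad spaces three hues 120° apart.
The full set is {51°, 171°, 291°}.

51°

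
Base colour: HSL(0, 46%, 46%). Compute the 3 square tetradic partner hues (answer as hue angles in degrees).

90°, 180°, 270°

A square tetradic scheme places four hues every 90°.
0 + 90 = 90°
0 + 180 = 180°
0 + 270 = 270°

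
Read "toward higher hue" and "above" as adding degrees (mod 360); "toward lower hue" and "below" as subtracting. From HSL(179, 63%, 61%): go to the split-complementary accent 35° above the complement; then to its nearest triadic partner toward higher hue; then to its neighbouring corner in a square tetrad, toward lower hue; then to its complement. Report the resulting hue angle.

179 + 215 = 394 → 394 − 360 = 34°   (split-comp 35° ↑)
34 + 120 = 154°   (triadic ↑)
154 − 90 = 64°   (square ↓)
64 + 180 = 244°   (complement)

244°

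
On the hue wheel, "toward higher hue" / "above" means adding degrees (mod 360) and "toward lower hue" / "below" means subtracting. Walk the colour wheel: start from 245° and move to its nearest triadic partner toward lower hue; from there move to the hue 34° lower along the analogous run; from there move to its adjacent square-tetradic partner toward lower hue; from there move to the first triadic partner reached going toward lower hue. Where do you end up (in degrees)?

241°

−120° (triadic ↓): 245 − 120 = 125°
−34° (analog 34° ↓): 125 − 34 = 91°
−90° (square ↓): 91 − 90 = 1°
−120° (triadic ↓): 1 − 120 = -119 → -119 + 360 = 241°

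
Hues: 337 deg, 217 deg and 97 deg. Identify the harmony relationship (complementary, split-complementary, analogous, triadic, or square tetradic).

Sort the hues: 97°, 217°, 337°.
Successive gaps around the wheel: 120°, 120°, 120°.
Three hues equally spaced 120° apart form a triad.

triadic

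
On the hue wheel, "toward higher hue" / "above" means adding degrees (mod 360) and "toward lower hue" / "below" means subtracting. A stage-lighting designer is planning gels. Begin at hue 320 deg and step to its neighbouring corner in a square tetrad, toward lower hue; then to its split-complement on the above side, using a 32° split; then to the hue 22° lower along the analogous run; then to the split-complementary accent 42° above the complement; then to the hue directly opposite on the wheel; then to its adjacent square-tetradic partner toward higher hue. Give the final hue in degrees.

192°

320 − 90 = 230°   (square ↓)
230 + 212 = 442 → 442 − 360 = 82°   (split-comp 32° ↑)
82 − 22 = 60°   (analog 22° ↓)
60 + 222 = 282°   (split-comp 42° ↑)
282 + 180 = 462 → 462 − 360 = 102°   (complement)
102 + 90 = 192°   (square ↑)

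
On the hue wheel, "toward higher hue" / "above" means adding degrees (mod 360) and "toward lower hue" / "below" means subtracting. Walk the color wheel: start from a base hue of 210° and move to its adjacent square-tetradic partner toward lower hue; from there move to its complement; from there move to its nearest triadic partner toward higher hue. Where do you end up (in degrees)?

60°

−90° (square ↓): 210 − 90 = 120°
+180° (complement): 120 + 180 = 300°
+120° (triadic ↑): 300 + 120 = 420 → 420 − 360 = 60°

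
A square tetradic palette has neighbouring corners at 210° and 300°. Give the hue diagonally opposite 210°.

30°

A square tetradic scheme places four hues 90° apart; opposite corners are 180° apart.
210 + 180 = 390 → 390 − 360 = 30°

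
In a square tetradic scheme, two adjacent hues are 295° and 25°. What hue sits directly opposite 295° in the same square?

A square tetradic scheme places four hues 90° apart; opposite corners are 180° apart.
295 + 180 = 475 → 475 − 360 = 115°

115°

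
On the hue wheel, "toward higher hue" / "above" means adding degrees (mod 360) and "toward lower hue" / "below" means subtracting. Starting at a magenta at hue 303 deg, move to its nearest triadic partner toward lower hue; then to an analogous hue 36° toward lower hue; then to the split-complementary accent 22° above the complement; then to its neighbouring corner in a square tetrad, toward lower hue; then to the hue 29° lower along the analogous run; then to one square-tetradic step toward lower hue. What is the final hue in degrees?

303 − 120 = 183°   (triadic ↓)
183 − 36 = 147°   (analog 36° ↓)
147 + 202 = 349°   (split-comp 22° ↑)
349 − 90 = 259°   (square ↓)
259 − 29 = 230°   (analog 29° ↓)
230 − 90 = 140°   (square ↓)

140°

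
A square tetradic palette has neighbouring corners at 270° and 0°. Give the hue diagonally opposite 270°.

90°

A square tetradic scheme places four hues 90° apart; opposite corners are 180° apart.
270 + 180 = 450 → 450 − 360 = 90°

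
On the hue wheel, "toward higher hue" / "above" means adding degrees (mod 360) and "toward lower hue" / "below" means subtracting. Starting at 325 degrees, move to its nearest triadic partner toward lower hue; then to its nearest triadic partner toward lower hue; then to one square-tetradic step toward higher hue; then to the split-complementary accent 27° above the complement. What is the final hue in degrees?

22°

−120° (triadic ↓): 325 − 120 = 205°
−120° (triadic ↓): 205 − 120 = 85°
+90° (square ↑): 85 + 90 = 175°
+207° (split-comp 27° ↑): 175 + 207 = 382 → 382 − 360 = 22°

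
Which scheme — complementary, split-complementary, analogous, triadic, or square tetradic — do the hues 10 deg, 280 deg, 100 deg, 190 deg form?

Sort the hues: 10°, 100°, 190°, 280°.
Successive gaps around the wheel: 90°, 90°, 90°, 90°.
Four hues every 90° form a square tetradic scheme.

square tetradic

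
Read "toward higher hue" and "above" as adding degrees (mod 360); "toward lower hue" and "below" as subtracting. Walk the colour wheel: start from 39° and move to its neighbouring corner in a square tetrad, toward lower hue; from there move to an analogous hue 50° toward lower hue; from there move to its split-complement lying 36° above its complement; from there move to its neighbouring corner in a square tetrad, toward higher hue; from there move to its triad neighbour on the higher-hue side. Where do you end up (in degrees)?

325°

square ↓ −90°: 39 − 90 = -51 → -51 + 360 = 309°
analog 50° ↓ −50°: 309 − 50 = 259°
split-comp 36° ↑ +216°: 259 + 216 = 475 → 475 − 360 = 115°
square ↑ +90°: 115 + 90 = 205°
triadic ↑ +120°: 205 + 120 = 325°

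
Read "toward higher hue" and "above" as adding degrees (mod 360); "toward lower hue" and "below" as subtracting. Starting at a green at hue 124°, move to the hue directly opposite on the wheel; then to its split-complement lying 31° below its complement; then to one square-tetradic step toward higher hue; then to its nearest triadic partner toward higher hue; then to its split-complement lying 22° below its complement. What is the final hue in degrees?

101°

+180° (complement): 124 + 180 = 304°
+149° (split-comp 31° ↓): 304 + 149 = 453 → 453 − 360 = 93°
+90° (square ↑): 93 + 90 = 183°
+120° (triadic ↑): 183 + 120 = 303°
+158° (split-comp 22° ↓): 303 + 158 = 461 → 461 − 360 = 101°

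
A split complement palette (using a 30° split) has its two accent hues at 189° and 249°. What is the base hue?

39°

The accents sit 30° either side of the complement, so the complement is their short-arc midpoint on the wheel.
Short-arc midpoint of 189° and 249°: 219°.
Base is 180° from the complement: 219 − 180 = 39°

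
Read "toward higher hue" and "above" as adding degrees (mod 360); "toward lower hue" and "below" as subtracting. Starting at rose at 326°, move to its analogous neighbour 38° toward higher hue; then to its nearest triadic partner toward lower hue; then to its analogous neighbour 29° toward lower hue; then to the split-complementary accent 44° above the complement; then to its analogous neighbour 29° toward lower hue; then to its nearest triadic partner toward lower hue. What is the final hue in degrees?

290°

326 + 38 = 364 → 364 − 360 = 4°   (analog 38° ↑)
4 − 120 = -116 → -116 + 360 = 244°   (triadic ↓)
244 − 29 = 215°   (analog 29° ↓)
215 + 224 = 439 → 439 − 360 = 79°   (split-comp 44° ↑)
79 − 29 = 50°   (analog 29° ↓)
50 − 120 = -70 → -70 + 360 = 290°   (triadic ↓)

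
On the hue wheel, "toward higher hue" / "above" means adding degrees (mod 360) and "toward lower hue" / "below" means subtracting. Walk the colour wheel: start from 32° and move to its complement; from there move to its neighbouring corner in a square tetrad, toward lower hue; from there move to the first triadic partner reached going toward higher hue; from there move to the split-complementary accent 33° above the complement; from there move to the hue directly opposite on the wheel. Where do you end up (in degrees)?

275°

complement +180°: 32 + 180 = 212°
square ↓ −90°: 212 − 90 = 122°
triadic ↑ +120°: 122 + 120 = 242°
split-comp 33° ↑ +213°: 242 + 213 = 455 → 455 − 360 = 95°
complement +180°: 95 + 180 = 275°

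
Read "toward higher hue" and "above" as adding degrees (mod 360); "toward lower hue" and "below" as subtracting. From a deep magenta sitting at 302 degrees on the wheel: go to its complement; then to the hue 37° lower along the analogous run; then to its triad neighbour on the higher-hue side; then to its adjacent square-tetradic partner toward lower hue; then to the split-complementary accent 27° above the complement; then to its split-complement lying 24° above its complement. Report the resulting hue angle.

166°

302 + 180 = 482 → 482 − 360 = 122°   (complement)
122 − 37 = 85°   (analog 37° ↓)
85 + 120 = 205°   (triadic ↑)
205 − 90 = 115°   (square ↓)
115 + 207 = 322°   (split-comp 27° ↑)
322 + 204 = 526 → 526 − 360 = 166°   (split-comp 24° ↑)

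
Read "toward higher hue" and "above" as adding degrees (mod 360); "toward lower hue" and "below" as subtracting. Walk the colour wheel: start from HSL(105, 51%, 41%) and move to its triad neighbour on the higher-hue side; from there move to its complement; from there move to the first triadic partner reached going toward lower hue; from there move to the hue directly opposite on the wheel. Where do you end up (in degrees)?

105 + 120 = 225°   (triadic ↑)
225 + 180 = 405 → 405 − 360 = 45°   (complement)
45 − 120 = -75 → -75 + 360 = 285°   (triadic ↓)
285 + 180 = 465 → 465 − 360 = 105°   (complement)

105°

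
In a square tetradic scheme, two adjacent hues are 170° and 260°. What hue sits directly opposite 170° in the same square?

350°

A square tetradic scheme places four hues 90° apart; opposite corners are 180° apart.
170 + 180 = 350°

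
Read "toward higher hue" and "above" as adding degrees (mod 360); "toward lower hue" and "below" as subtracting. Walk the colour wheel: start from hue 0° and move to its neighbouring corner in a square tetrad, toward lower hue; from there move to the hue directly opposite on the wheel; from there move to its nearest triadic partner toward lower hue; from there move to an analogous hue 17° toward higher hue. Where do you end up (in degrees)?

0 − 90 = -90 → -90 + 360 = 270°   (square ↓)
270 + 180 = 450 → 450 − 360 = 90°   (complement)
90 − 120 = -30 → -30 + 360 = 330°   (triadic ↓)
330 + 17 = 347°   (analog 17° ↑)

347°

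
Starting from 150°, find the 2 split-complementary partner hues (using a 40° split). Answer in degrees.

Split-complementary hues sit 40° either side of the complement.
Complement of 150°: 150 + 180 = 330°
330 − 40 = 290°
330 + 40 = 370 → 370 − 360 = 10°

290° and 10°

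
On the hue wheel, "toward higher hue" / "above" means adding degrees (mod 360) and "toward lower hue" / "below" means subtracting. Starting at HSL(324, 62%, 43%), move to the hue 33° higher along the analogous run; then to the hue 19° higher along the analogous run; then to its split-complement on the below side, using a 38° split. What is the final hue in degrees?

analog 33° ↑ +33°: 324 + 33 = 357°
analog 19° ↑ +19°: 357 + 19 = 376 → 376 − 360 = 16°
split-comp 38° ↓ +142°: 16 + 142 = 158°

158°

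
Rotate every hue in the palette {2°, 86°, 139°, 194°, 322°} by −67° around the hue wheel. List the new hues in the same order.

2 − 67 = -65 → -65 + 360 = 295°
86 − 67 = 19°
139 − 67 = 72°
194 − 67 = 127°
322 − 67 = 255°

295°, 19°, 72°, 127°, 255°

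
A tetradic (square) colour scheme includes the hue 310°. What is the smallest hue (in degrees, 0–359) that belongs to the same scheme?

40°

A square tetradic scheme places four hues every 90°.
The full set through 310° is {40°, 130°, 220°, 310°}.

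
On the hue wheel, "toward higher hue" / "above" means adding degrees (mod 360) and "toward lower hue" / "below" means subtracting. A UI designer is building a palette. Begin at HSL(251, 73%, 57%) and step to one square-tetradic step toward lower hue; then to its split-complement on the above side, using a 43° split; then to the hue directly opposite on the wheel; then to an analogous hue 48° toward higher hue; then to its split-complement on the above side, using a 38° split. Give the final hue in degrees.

square ↓ −90°: 251 − 90 = 161°
split-comp 43° ↑ +223°: 161 + 223 = 384 → 384 − 360 = 24°
complement +180°: 24 + 180 = 204°
analog 48° ↑ +48°: 204 + 48 = 252°
split-comp 38° ↑ +218°: 252 + 218 = 470 → 470 − 360 = 110°

110°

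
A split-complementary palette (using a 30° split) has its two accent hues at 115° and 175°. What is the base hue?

The accents sit 30° either side of the complement, so the complement is their short-arc midpoint on the wheel.
Short-arc midpoint of 115° and 175°: 145°.
Base is 180° from the complement: 145 − 180 = -35 → -35 + 360 = 325°

325°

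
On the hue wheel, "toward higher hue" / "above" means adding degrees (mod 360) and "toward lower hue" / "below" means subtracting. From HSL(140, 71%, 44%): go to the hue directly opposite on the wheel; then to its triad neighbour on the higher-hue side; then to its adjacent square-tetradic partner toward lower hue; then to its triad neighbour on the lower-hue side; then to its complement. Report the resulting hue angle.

50°

140 + 180 = 320°   (complement)
320 + 120 = 440 → 440 − 360 = 80°   (triadic ↑)
80 − 90 = -10 → -10 + 360 = 350°   (square ↓)
350 − 120 = 230°   (triadic ↓)
230 + 180 = 410 → 410 − 360 = 50°   (complement)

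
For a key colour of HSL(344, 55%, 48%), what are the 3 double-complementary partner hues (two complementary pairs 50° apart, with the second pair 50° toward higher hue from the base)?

A rectangular tetradic uses two complementary pairs 50° apart: offsets 0°, 50°, 180°, 230°.
344 + 50 = 394 → 394 − 360 = 34°
344 + 180 = 524 → 524 − 360 = 164°
344 + 230 = 574 → 574 − 360 = 214°

34°, 164° and 214°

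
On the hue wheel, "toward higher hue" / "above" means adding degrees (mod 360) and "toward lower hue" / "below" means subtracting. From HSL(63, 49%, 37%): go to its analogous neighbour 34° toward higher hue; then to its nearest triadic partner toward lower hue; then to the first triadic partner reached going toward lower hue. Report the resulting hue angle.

217°

63 + 34 = 97°   (analog 34° ↑)
97 − 120 = -23 → -23 + 360 = 337°   (triadic ↓)
337 − 120 = 217°   (triadic ↓)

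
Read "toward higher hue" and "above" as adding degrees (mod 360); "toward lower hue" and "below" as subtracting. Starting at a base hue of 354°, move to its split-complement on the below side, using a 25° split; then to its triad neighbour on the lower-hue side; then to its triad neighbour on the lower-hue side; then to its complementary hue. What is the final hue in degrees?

89°

split-comp 25° ↓ +155°: 354 + 155 = 509 → 509 − 360 = 149°
triadic ↓ −120°: 149 − 120 = 29°
triadic ↓ −120°: 29 − 120 = -91 → -91 + 360 = 269°
complement +180°: 269 + 180 = 449 → 449 − 360 = 89°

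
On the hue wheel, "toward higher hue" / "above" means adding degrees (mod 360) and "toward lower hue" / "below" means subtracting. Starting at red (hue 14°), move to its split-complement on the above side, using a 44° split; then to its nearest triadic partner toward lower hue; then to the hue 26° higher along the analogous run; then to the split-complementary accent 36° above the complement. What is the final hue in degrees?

14 + 224 = 238°   (split-comp 44° ↑)
238 − 120 = 118°   (triadic ↓)
118 + 26 = 144°   (analog 26° ↑)
144 + 216 = 360 → 360 − 360 = 0°   (split-comp 36° ↑)

0°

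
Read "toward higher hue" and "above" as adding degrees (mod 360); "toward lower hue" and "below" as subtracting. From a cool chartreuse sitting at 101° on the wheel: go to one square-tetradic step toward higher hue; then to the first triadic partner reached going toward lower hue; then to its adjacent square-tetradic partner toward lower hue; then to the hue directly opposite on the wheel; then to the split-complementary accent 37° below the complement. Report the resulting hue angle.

square ↑ +90°: 101 + 90 = 191°
triadic ↓ −120°: 191 − 120 = 71°
square ↓ −90°: 71 − 90 = -19 → -19 + 360 = 341°
complement +180°: 341 + 180 = 521 → 521 − 360 = 161°
split-comp 37° ↓ +143°: 161 + 143 = 304°

304°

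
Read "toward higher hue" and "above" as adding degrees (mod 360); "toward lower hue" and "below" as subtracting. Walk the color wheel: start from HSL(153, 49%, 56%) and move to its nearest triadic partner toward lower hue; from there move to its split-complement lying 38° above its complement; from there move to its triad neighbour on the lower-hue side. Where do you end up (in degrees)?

131°

153 − 120 = 33°   (triadic ↓)
33 + 218 = 251°   (split-comp 38° ↑)
251 − 120 = 131°   (triadic ↓)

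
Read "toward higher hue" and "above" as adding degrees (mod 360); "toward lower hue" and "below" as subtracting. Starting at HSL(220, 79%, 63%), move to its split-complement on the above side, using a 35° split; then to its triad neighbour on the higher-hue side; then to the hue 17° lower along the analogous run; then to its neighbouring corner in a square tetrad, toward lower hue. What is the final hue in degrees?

220 + 215 = 435 → 435 − 360 = 75°   (split-comp 35° ↑)
75 + 120 = 195°   (triadic ↑)
195 − 17 = 178°   (analog 17° ↓)
178 − 90 = 88°   (square ↓)

88°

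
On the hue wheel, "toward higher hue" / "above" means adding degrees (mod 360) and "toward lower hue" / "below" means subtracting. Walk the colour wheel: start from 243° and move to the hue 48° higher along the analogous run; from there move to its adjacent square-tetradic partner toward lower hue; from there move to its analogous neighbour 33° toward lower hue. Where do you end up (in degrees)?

+48° (analog 48° ↑): 243 + 48 = 291°
−90° (square ↓): 291 − 90 = 201°
−33° (analog 33° ↓): 201 − 33 = 168°

168°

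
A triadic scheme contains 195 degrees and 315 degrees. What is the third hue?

75°

A triad spaces three hues 120° apart.
The full set is {75°, 195°, 315°}.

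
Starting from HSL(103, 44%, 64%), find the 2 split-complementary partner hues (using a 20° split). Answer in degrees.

263° and 303°

Split-complementary hues sit 20° either side of the complement.
Complement of 103 degrees: 103 + 180 = 283°
283 − 20 = 263°
283 + 20 = 303°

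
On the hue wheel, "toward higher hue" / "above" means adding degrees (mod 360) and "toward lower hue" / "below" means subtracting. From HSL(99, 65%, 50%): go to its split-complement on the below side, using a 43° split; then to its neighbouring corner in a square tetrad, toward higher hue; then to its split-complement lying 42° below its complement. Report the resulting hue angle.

99 + 137 = 236°   (split-comp 43° ↓)
236 + 90 = 326°   (square ↑)
326 + 138 = 464 → 464 − 360 = 104°   (split-comp 42° ↓)

104°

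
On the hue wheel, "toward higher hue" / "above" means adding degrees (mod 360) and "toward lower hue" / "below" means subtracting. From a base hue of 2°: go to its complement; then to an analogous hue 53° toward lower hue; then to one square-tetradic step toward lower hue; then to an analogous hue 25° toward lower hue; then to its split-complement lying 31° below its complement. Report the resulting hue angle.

163°

+180° (complement): 2 + 180 = 182°
−53° (analog 53° ↓): 182 − 53 = 129°
−90° (square ↓): 129 − 90 = 39°
−25° (analog 25° ↓): 39 − 25 = 14°
+149° (split-comp 31° ↓): 14 + 149 = 163°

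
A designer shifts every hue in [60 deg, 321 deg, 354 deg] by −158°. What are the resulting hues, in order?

262°, 163°, 196°

60 − 158 = -98 → -98 + 360 = 262°
321 − 158 = 163°
354 − 158 = 196°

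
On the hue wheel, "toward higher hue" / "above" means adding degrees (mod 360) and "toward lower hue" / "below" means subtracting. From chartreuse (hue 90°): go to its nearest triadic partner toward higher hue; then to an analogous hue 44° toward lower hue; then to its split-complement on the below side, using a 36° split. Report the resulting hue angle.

+120° (triadic ↑): 90 + 120 = 210°
−44° (analog 44° ↓): 210 − 44 = 166°
+144° (split-comp 36° ↓): 166 + 144 = 310°

310°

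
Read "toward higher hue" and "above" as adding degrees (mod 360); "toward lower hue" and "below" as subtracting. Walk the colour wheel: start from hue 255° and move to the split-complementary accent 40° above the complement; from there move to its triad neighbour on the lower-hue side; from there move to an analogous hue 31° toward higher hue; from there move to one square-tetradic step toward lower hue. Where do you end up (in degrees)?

296°

+220° (split-comp 40° ↑): 255 + 220 = 475 → 475 − 360 = 115°
−120° (triadic ↓): 115 − 120 = -5 → -5 + 360 = 355°
+31° (analog 31° ↑): 355 + 31 = 386 → 386 − 360 = 26°
−90° (square ↓): 26 − 90 = -64 → -64 + 360 = 296°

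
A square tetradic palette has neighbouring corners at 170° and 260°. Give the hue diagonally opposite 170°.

350°

A square tetradic scheme places four hues 90° apart; opposite corners are 180° apart.
170 + 180 = 350°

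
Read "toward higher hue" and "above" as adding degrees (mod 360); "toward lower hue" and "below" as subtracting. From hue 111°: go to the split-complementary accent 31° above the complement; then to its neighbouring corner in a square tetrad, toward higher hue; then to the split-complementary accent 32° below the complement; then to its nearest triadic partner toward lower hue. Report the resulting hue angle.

80°

+211° (split-comp 31° ↑): 111 + 211 = 322°
+90° (square ↑): 322 + 90 = 412 → 412 − 360 = 52°
+148° (split-comp 32° ↓): 52 + 148 = 200°
−120° (triadic ↓): 200 − 120 = 80°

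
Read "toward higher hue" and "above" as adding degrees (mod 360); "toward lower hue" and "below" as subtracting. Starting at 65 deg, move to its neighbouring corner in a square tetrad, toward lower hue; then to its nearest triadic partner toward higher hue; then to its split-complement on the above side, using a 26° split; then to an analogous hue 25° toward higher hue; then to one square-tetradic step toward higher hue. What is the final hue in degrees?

56°

65 − 90 = -25 → -25 + 360 = 335°   (square ↓)
335 + 120 = 455 → 455 − 360 = 95°   (triadic ↑)
95 + 206 = 301°   (split-comp 26° ↑)
301 + 25 = 326°   (analog 25° ↑)
326 + 90 = 416 → 416 − 360 = 56°   (square ↑)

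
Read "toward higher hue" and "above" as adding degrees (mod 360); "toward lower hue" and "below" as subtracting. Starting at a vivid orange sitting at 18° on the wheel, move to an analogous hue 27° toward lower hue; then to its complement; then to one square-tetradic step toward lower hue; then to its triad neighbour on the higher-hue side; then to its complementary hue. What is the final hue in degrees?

−27° (analog 27° ↓): 18 − 27 = -9 → -9 + 360 = 351°
+180° (complement): 351 + 180 = 531 → 531 − 360 = 171°
−90° (square ↓): 171 − 90 = 81°
+120° (triadic ↑): 81 + 120 = 201°
+180° (complement): 201 + 180 = 381 → 381 − 360 = 21°

21°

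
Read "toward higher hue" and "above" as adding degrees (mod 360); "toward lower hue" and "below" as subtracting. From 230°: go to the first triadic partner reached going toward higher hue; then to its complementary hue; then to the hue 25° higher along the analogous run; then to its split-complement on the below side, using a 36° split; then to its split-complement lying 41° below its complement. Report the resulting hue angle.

118°

+120° (triadic ↑): 230 + 120 = 350°
+180° (complement): 350 + 180 = 530 → 530 − 360 = 170°
+25° (analog 25° ↑): 170 + 25 = 195°
+144° (split-comp 36° ↓): 195 + 144 = 339°
+139° (split-comp 41° ↓): 339 + 139 = 478 → 478 − 360 = 118°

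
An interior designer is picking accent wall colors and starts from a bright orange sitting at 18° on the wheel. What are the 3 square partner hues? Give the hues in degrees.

108°, 198°, and 288°

A square tetradic scheme places four hues every 90°.
18 + 90 = 108°
18 + 180 = 198°
18 + 270 = 288°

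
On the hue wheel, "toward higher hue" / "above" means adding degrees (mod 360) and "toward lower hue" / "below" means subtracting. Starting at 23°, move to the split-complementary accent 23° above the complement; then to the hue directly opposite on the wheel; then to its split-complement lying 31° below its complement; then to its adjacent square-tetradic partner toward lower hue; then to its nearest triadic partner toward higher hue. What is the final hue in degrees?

225°

23 + 203 = 226°   (split-comp 23° ↑)
226 + 180 = 406 → 406 − 360 = 46°   (complement)
46 + 149 = 195°   (split-comp 31° ↓)
195 − 90 = 105°   (square ↓)
105 + 120 = 225°   (triadic ↑)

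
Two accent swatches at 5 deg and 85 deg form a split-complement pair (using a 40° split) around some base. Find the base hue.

225°

The accents sit 40° either side of the complement, so the complement is their short-arc midpoint on the wheel.
Short-arc midpoint of 5° and 85°: 45°.
Base is 180° from the complement: 45 − 180 = -135 → -135 + 360 = 225°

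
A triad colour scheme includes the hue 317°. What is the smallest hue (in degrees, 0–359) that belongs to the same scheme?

A triad places three hues 120° apart.
The full set through 317° is {77°, 197°, 317°}.

77°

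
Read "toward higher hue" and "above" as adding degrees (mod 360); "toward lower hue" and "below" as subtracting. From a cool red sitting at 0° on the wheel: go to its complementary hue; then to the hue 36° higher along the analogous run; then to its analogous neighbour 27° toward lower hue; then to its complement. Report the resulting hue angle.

complement +180°: 0 + 180 = 180°
analog 36° ↑ +36°: 180 + 36 = 216°
analog 27° ↓ −27°: 216 − 27 = 189°
complement +180°: 189 + 180 = 369 → 369 − 360 = 9°

9°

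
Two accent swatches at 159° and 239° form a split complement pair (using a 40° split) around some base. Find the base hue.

19°

The accents sit 40° either side of the complement, so the complement is their short-arc midpoint on the wheel.
Short-arc midpoint of 159° and 239°: 199°.
Base is 180° from the complement: 199 − 180 = 19°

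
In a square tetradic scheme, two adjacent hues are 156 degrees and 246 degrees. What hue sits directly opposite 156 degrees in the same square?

A square tetradic scheme places four hues 90° apart; opposite corners are 180° apart.
156 + 180 = 336°

336°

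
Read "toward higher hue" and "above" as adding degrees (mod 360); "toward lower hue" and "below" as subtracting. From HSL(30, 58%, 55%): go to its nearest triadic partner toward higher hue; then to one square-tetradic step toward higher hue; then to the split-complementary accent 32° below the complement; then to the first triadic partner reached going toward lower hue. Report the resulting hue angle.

30 + 120 = 150°   (triadic ↑)
150 + 90 = 240°   (square ↑)
240 + 148 = 388 → 388 − 360 = 28°   (split-comp 32° ↓)
28 − 120 = -92 → -92 + 360 = 268°   (triadic ↓)

268°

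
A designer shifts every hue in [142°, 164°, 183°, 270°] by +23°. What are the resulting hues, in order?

165°, 187°, 206°, 293°

142 + 23 = 165°
164 + 23 = 187°
183 + 23 = 206°
270 + 23 = 293°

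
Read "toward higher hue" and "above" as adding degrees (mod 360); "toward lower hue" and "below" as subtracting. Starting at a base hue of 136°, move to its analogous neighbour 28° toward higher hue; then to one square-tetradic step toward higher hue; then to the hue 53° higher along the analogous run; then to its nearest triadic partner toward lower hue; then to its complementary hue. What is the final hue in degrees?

+28° (analog 28° ↑): 136 + 28 = 164°
+90° (square ↑): 164 + 90 = 254°
+53° (analog 53° ↑): 254 + 53 = 307°
−120° (triadic ↓): 307 − 120 = 187°
+180° (complement): 187 + 180 = 367 → 367 − 360 = 7°

7°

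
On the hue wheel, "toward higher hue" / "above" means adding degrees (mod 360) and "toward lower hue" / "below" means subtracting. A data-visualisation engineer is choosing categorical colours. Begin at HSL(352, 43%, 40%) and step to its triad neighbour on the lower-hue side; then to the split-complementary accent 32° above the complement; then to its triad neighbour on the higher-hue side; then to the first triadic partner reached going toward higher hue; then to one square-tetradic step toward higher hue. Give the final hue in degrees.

54°

352 − 120 = 232°   (triadic ↓)
232 + 212 = 444 → 444 − 360 = 84°   (split-comp 32° ↑)
84 + 120 = 204°   (triadic ↑)
204 + 120 = 324°   (triadic ↑)
324 + 90 = 414 → 414 − 360 = 54°   (square ↑)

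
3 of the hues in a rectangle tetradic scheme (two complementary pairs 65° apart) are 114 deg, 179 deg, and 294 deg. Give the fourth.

A rectangular tetradic uses two complementary pairs 65° apart: offsets 0°, 65°, 180°, 245°.
Among {114°, 179°, 294°}, 294° and 114° are a 180° pair.
The remaining hue 179° needs its own complement: 179 + 180 = 359°

359°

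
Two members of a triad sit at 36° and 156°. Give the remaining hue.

A triad spaces three hues 120° apart.
The full set is {36°, 156°, 276°}.

276°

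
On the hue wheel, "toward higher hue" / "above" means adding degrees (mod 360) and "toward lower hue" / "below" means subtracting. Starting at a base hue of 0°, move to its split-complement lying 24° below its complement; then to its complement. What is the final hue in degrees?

336°

+156° (split-comp 24° ↓): 0 + 156 = 156°
+180° (complement): 156 + 180 = 336°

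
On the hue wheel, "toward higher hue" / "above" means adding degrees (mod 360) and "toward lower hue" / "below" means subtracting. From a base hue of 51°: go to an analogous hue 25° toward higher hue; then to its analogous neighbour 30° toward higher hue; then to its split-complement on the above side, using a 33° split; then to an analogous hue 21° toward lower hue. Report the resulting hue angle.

298°

analog 25° ↑ +25°: 51 + 25 = 76°
analog 30° ↑ +30°: 76 + 30 = 106°
split-comp 33° ↑ +213°: 106 + 213 = 319°
analog 21° ↓ −21°: 319 − 21 = 298°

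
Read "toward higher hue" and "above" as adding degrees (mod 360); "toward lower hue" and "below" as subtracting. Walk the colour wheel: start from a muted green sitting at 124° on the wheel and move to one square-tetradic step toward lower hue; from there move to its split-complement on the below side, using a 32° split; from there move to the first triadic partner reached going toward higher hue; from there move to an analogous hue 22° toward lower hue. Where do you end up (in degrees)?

−90° (square ↓): 124 − 90 = 34°
+148° (split-comp 32° ↓): 34 + 148 = 182°
+120° (triadic ↑): 182 + 120 = 302°
−22° (analog 22° ↓): 302 − 22 = 280°

280°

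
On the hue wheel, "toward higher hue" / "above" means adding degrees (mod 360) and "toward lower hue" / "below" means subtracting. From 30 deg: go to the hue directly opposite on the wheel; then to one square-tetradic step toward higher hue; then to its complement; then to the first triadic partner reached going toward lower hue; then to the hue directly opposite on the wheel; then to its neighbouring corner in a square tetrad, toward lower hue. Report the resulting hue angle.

90°

complement +180°: 30 + 180 = 210°
square ↑ +90°: 210 + 90 = 300°
complement +180°: 300 + 180 = 480 → 480 − 360 = 120°
triadic ↓ −120°: 120 − 120 = 0°
complement +180°: 0 + 180 = 180°
square ↓ −90°: 180 − 90 = 90°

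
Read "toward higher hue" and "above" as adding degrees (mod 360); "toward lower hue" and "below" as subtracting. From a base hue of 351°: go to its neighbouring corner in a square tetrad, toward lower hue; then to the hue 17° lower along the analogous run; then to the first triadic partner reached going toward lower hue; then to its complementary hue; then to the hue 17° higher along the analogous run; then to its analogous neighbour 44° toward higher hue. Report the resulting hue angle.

351 − 90 = 261°   (square ↓)
261 − 17 = 244°   (analog 17° ↓)
244 − 120 = 124°   (triadic ↓)
124 + 180 = 304°   (complement)
304 + 17 = 321°   (analog 17° ↑)
321 + 44 = 365 → 365 − 360 = 5°   (analog 44° ↑)

5°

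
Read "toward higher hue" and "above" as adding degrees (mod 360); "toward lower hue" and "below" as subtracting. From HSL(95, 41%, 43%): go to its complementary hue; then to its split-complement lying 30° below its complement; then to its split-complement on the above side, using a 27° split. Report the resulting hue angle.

95 + 180 = 275°   (complement)
275 + 150 = 425 → 425 − 360 = 65°   (split-comp 30° ↓)
65 + 207 = 272°   (split-comp 27° ↑)

272°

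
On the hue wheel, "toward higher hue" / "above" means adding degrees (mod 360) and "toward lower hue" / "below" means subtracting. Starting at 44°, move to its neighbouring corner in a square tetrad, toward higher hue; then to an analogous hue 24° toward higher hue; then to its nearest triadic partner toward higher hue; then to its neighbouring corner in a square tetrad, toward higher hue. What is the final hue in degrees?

square ↑ +90°: 44 + 90 = 134°
analog 24° ↑ +24°: 134 + 24 = 158°
triadic ↑ +120°: 158 + 120 = 278°
square ↑ +90°: 278 + 90 = 368 → 368 − 360 = 8°

8°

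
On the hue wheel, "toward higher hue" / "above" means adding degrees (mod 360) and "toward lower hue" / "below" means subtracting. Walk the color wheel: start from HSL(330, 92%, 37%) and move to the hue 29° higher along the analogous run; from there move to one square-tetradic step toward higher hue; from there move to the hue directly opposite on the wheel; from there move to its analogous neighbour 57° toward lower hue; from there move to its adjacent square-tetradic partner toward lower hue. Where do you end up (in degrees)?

+29° (analog 29° ↑): 330 + 29 = 359°
+90° (square ↑): 359 + 90 = 449 → 449 − 360 = 89°
+180° (complement): 89 + 180 = 269°
−57° (analog 57° ↓): 269 − 57 = 212°
−90° (square ↓): 212 − 90 = 122°

122°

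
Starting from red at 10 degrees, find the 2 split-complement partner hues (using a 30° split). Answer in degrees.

160° and 220°

Split-complementary hues sit 30° either side of the complement.
Complement of 10 degrees: 10 + 180 = 190°
190 − 30 = 160°
190 + 30 = 220°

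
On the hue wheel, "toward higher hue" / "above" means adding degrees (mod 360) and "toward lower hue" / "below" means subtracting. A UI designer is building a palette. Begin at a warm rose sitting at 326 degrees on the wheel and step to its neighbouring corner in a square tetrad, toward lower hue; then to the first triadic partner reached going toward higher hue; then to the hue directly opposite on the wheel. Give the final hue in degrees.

−90° (square ↓): 326 − 90 = 236°
+120° (triadic ↑): 236 + 120 = 356°
+180° (complement): 356 + 180 = 536 → 536 − 360 = 176°

176°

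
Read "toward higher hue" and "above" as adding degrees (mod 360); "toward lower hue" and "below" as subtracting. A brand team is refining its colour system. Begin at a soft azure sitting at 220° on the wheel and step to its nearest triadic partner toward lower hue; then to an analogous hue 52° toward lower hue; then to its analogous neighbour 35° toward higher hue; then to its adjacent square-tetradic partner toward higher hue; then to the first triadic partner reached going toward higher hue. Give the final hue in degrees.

293°

−120° (triadic ↓): 220 − 120 = 100°
−52° (analog 52° ↓): 100 − 52 = 48°
+35° (analog 35° ↑): 48 + 35 = 83°
+90° (square ↑): 83 + 90 = 173°
+120° (triadic ↑): 173 + 120 = 293°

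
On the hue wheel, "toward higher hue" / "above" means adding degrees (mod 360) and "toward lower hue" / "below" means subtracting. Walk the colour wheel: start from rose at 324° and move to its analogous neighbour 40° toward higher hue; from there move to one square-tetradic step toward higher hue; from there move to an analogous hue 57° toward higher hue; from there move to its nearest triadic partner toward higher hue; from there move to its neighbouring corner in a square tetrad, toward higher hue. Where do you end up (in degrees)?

1°

324 + 40 = 364 → 364 − 360 = 4°   (analog 40° ↑)
4 + 90 = 94°   (square ↑)
94 + 57 = 151°   (analog 57° ↑)
151 + 120 = 271°   (triadic ↑)
271 + 90 = 361 → 361 − 360 = 1°   (square ↑)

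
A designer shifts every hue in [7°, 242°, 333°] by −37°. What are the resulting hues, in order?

7 − 37 = -30 → -30 + 360 = 330°
242 − 37 = 205°
333 − 37 = 296°

330°, 205°, 296°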